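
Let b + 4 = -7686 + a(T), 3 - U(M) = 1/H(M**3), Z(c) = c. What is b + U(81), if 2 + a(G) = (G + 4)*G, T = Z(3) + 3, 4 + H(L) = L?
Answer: -4054332874/531437 ≈ -7629.0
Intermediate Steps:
H(L) = -4 + L
U(M) = 3 - 1/(-4 + M**3)
T = 6 (T = 3 + 3 = 6)
a(G) = -2 + G*(4 + G) (a(G) = -2 + (G + 4)*G = -2 + (4 + G)*G = -2 + G*(4 + G))
b = -7632 (b = -4 + (-7686 + (-2 + 6**2 + 4*6)) = -4 + (-7686 + (-2 + 36 + 24)) = -4 + (-7686 + 58) = -4 - 7628 = -7632)
b + U(81) = -7632 + (-13 + 3*81**3)/(-4 + 81**3) = -7632 + (-13 + 3*531441)/(-4 + 531441) = -7632 + (-13 + 1594323)/531437 = -7632 + (1/531437)*1594310 = -7632 + 1594310/531437 = -4054332874/531437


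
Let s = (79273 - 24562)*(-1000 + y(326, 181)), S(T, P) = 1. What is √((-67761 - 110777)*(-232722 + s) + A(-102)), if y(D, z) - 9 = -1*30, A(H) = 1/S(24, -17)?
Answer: √10014670081315 ≈ 3.1646e+6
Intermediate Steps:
A(H) = 1 (A(H) = 1/1 = 1)
y(D, z) = -21 (y(D, z) = 9 - 1*30 = 9 - 30 = -21)
s = -55859931 (s = (79273 - 24562)*(-1000 - 21) = 54711*(-1021) = -55859931)
√((-67761 - 110777)*(-232722 + s) + A(-102)) = √((-67761 - 110777)*(-232722 - 55859931) + 1) = √(-178538*(-56092653) + 1) = √(10014670081314 + 1) = √10014670081315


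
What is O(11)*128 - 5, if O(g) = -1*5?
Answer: -645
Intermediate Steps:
O(g) = -5
O(11)*128 - 5 = -5*128 - 5 = -640 - 5 = -645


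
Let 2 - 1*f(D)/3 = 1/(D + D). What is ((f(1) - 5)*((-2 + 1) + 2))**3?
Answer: -1/8 ≈ -0.12500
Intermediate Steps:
f(D) = 6 - 3/(2*D) (f(D) = 6 - 3/(D + D) = 6 - 3*1/(2*D) = 6 - 3/(2*D))
((f(1) - 5)*((-2 + 1) + 2))**3 = (((6 - 3/2/1) - 5)*((-2 + 1) + 2))**3 = (((6 - 3/2*1) - 5)*(-1 + 2))**3 = (((6 - 3/2) - 5)*1)**3 = ((9/2 - 5)*1)**3 = (-1/2*1)**3 = (-1/2)**3 = -1/8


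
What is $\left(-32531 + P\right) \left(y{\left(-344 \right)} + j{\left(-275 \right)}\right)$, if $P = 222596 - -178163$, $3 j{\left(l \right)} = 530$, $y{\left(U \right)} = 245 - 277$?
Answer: $\frac{159810952}{3} \approx 5.327 \cdot 10^{7}$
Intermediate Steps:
$y{\left(U \right)} = -32$
$j{\left(l \right)} = \frac{530}{3}$ ($j{\left(l \right)} = \frac{1}{3} \cdot 530 = \frac{530}{3}$)
$P = 400759$ ($P = 222596 + 178163 = 400759$)
$\left(-32531 + P\right) \left(y{\left(-344 \right)} + j{\left(-275 \right)}\right) = \left(-32531 + 400759\right) \left(-32 + \frac{530}{3}\right) = 368228 \cdot \frac{434}{3} = \frac{159810952}{3}$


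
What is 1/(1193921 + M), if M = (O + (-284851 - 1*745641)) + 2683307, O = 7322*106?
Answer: 1/3622868 ≈ 2.7602e-7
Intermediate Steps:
O = 776132
M = 2428947 (M = (776132 + (-284851 - 1*745641)) + 2683307 = (776132 + (-284851 - 745641)) + 2683307 = (776132 - 1030492) + 2683307 = -254360 + 2683307 = 2428947)
1/(1193921 + M) = 1/(1193921 + 2428947) = 1/3622868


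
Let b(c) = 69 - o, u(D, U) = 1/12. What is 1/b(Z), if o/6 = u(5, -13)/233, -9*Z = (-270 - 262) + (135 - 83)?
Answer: 466/32153 ≈ 0.014493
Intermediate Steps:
u(D, U) = 1/12
Z = 160/3 (Z = -((-270 - 262) + (135 - 83))/9 = -(-532 + 52)/9 = -⅑*(-480) = 160/3 ≈ 53.333)
o = 1/466 (o = 6*((1/12)/233) = 6*((1/12)*(1/233)) = 6*(1/2796) = 1/466 ≈ 0.0021459)
b(c) = 32153/466 (b(c) = 69 - 1*1/466 = 69 - 1/466 = 32153/466)
1/b(Z) = 1/(32153/466) = 466/32153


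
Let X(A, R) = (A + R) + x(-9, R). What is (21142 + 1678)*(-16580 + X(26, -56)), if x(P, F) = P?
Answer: -379245580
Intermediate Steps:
X(A, R) = -9 + A + R (X(A, R) = (A + R) - 9 = -9 + A + R)
(21142 + 1678)*(-16580 + X(26, -56)) = (21142 + 1678)*(-16580 + (-9 + 26 - 56)) = 22820*(-16580 - 39) = 22820*(-16619) = -379245580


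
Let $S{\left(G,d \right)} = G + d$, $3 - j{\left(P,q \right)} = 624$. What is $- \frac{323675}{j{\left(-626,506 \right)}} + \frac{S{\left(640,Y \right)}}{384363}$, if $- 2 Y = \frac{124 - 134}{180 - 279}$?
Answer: $\frac{456166668590}{875194551} \approx 521.22$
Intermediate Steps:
$j{\left(P,q \right)} = -621$ ($j{\left(P,q \right)} = 3 - 624 = -621$)
$Y = - \frac{5}{99}$ ($Y = - \frac{\left(124 - 134\right) \frac{1}{180 - 279}}{2} = - \frac{\left(-10\right) \frac{1}{-99}}{2} = - \frac{\left(-10\right) \left(- \frac{1}{99}\right)}{2} = \left(- \frac{1}{2}\right) \frac{10}{99} = - \frac{5}{99} \approx -0.050505$)
$- \frac{323675}{j{\left(-626,506 \right)}} + \frac{S{\left(640,Y \right)}}{384363} = - \frac{323675}{-621} + \frac{640 - \frac{5}{99}}{384363} = \left(-323675\right) \left(- \frac{1}{621}\right) + \frac{63355}{99} \cdot \frac{1}{384363} = \frac{323675}{621} + \frac{63355}{38051937} = \frac{456166668590}{875194551}$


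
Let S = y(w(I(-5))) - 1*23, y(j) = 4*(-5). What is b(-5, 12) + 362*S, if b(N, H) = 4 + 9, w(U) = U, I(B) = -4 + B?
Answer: -15553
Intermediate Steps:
y(j) = -20
b(N, H) = 13
S = -43 (S = -20 - 1*23 = -20 - 23 = -43)
b(-5, 12) + 362*S = 13 + 362*(-43) = 13 - 15566 = -15553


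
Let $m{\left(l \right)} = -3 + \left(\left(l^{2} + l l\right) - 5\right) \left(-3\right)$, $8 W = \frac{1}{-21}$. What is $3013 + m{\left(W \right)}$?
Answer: $\frac{14229599}{4704} \approx 3025.0$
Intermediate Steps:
$W = - \frac{1}{168}$ ($W = \frac{1}{8 \left(-21\right)} = \frac{1}{8} \left(- \frac{1}{21}\right) = - \frac{1}{168} \approx -0.0059524$)
$m{\left(l \right)} = 12 - 6 l^{2}$ ($m{\left(l \right)} = -3 + \left(\left(l^{2} + l^{2}\right) - 5\right) \left(-3\right) = -3 + \left(2 l^{2} - 5\right) \left(-3\right) = -3 + \left(-5 + 2 l^{2}\right) \left(-3\right) = -3 - \left(-15 + 6 l^{2}\right) = 12 - 6 l^{2}$)
$3013 + m{\left(W \right)} = 3013 + \left(12 - 6 \left(- \frac{1}{168}\right)^{2}\right) = 3013 + \left(12 - \frac{1}{4704}\right) = 3013 + \frac{56447}{4704} = \frac{14229599}{4704}$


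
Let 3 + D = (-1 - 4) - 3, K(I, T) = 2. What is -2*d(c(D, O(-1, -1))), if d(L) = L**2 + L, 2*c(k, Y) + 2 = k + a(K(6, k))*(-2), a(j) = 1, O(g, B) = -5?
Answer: -195/2 ≈ -97.500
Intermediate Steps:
D = -11 (D = -3 + ((-1 - 4) - 3) = -3 + (-5 - 3) = -3 - 8 = -11)
c(k, Y) = -2 + k/2 (c(k, Y) = -1 + (k + 1*(-2))/2 = -1 + (k - 2)/2 = -1 + (-2 + k)/2 = -1 + (-1 + k/2) = -2 + k/2)
d(L) = L + L**2
-2*d(c(D, O(-1, -1))) = -2*(-2 + (1/2)*(-11))*(1 + (-2 + (1/2)*(-11))) = -2*(-2 - 11/2)*(1 + (-2 - 11/2)) = -(-15)*(1 - 15/2) = -(-15)*(-13)/2 = -2*195/4 = -195/2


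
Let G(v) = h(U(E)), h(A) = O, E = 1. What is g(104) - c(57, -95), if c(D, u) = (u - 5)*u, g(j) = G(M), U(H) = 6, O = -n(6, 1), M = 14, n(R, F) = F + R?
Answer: -9507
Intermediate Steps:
O = -7 (O = -(1 + 6) = -1*7 = -7)
h(A) = -7
G(v) = -7
g(j) = -7
c(D, u) = u*(-5 + u) (c(D, u) = (-5 + u)*u = u*(-5 + u))
g(104) - c(57, -95) = -7 - (-95)*(-5 - 95) = -7 - (-95)*(-100) = -7 - 1*9500 = -7 - 9500 = -9507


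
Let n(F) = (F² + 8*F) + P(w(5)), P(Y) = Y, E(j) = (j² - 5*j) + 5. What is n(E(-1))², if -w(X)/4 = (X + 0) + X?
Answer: 28561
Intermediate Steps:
E(j) = 5 + j² - 5*j
w(X) = -8*X (w(X) = -4*((X + 0) + X) = -4*(X + X) = -8*X)
n(F) = -40 + F² + 8*F (n(F) = (F² + 8*F) - 8*5 = (F² + 8*F) - 40 = -40 + F² + 8*F)
n(E(-1))² = (-40 + (5 + (-1)² - 5*(-1))² + 8*(5 + (-1)² - 5*(-1)))² = (-40 + (5 + 1 + 5)² + 8*(5 + 1 + 5))² = (-40 + 11² + 8*11)² = (-40 + 121 + 88)² = 169² = 28561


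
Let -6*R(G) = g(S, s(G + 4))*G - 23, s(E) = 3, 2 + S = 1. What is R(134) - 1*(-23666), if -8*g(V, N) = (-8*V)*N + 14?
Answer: 285311/12 ≈ 23776.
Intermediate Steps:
S = -1 (S = -2 + 1 = -1)
g(V, N) = -7/4 + N*V (g(V, N) = -((-8*V)*N + 14)/8 = -(-8*N*V + 14)/8 = -(14 - 8*N*V)/8 = -7/4 + N*V)
R(G) = 23/6 + 19*G/24 (R(G) = -((-7/4 + 3*(-1))*G - 23)/6 = -((-7/4 - 3)*G - 23)/6 = -(-19*G/4 - 23)/6 = -(-23 - 19*G/4)/6 = 23/6 + 19*G/24)
R(134) - 1*(-23666) = (23/6 + (19/24)*134) - 1*(-23666) = (23/6 + 1273/12) + 23666 = 1319/12 + 23666 = 285311/12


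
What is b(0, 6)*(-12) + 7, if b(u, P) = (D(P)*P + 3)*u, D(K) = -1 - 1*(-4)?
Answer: 7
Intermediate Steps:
D(K) = 3 (D(K) = -1 + 4 = 3)
b(u, P) = u*(3 + 3*P) (b(u, P) = (3*P + 3)*u = (3 + 3*P)*u = u*(3 + 3*P))
b(0, 6)*(-12) + 7 = (3*0*(1 + 6))*(-12) + 7 = (3*0*7)*(-12) + 7 = 0*(-12) + 7 = 0 + 7 = 7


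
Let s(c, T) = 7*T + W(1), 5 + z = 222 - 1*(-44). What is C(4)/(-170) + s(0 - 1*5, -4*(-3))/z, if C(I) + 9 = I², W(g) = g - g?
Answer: 4151/14790 ≈ 0.28066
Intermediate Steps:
W(g) = 0
z = 261 (z = -5 + (222 - 1*(-44)) = -5 + (222 + 44) = -5 + 266 = 261)
C(I) = -9 + I²
s(c, T) = 7*T (s(c, T) = 7*T + 0 = 7*T)
C(4)/(-170) + s(0 - 1*5, -4*(-3))/z = (-9 + 4²)/(-170) + (7*(-4*(-3)))/261 = (-9 + 16)*(-1/170) + (7*12)*(1/261) = 7*(-1/170) + 84*(1/261) = -7/170 + 28/87 = 4151/14790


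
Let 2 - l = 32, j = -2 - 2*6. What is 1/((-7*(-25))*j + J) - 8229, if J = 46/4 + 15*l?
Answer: -47538935/5777 ≈ -8229.0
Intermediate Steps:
j = -14 (j = -2 - 12 = -14)
l = -30 (l = 2 - 1*32 = 2 - 32 = -30)
J = -877/2 (J = 46/4 + 15*(-30) = 46*(¼) - 450 = 23/2 - 450 = -877/2 ≈ -438.50)
1/((-7*(-25))*j + J) - 8229 = 1/(-7*(-25)*(-14) - 877/2) - 8229 = 1/(175*(-14) - 877/2) - 8229 = 1/(-2450 - 877/2) - 8229 = 1/(-5777/2) - 8229 = -2/5777 - 8229 = -47538935/5777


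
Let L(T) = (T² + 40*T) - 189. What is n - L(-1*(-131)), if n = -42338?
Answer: -64550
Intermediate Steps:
L(T) = -189 + T² + 40*T
n - L(-1*(-131)) = -42338 - (-189 + (-1*(-131))² + 40*(-1*(-131))) = -42338 - (-189 + 131² + 40*131) = -42338 - (-189 + 17161 + 5240) = -42338 - 1*22212 = -42338 - 22212 = -64550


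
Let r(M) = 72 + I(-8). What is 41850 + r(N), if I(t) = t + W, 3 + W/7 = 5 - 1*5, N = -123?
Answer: 41893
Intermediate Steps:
W = -21 (W = -21 + 7*(5 - 1*5) = -21 + 7*(5 - 5) = -21 + 7*0 = -21 + 0 = -21)
I(t) = -21 + t (I(t) = t - 21 = -21 + t)
r(M) = 43 (r(M) = 72 + (-21 - 8) = 72 - 29 = 43)
41850 + r(N) = 41850 + 43 = 41893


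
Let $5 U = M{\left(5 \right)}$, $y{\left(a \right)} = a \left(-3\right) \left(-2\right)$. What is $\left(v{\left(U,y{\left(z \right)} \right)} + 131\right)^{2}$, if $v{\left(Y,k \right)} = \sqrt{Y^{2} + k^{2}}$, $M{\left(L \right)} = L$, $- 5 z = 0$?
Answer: $17424$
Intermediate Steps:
$z = 0$ ($z = \left(- \frac{1}{5}\right) 0 = 0$)
$y{\left(a \right)} = 6 a$ ($y{\left(a \right)} = - 3 a \left(-2\right) = 6 a$)
$U = 1$ ($U = \frac{1}{5} \cdot 5 = 1$)
$\left(v{\left(U,y{\left(z \right)} \right)} + 131\right)^{2} = \left(\sqrt{1^{2} + \left(6 \cdot 0\right)^{2}} + 131\right)^{2} = \left(\sqrt{1 + 0^{2}} + 131\right)^{2} = \left(\sqrt{1 + 0} + 131\right)^{2} = \left(\sqrt{1} + 131\right)^{2} = \left(1 + 131\right)^{2} = 132^{2} = 17424$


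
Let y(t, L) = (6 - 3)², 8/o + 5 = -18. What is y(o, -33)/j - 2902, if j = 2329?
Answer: -6758749/2329 ≈ -2902.0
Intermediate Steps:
o = -8/23 (o = 8/(-5 - 18) = 8/(-23) = 8*(-1/23) = -8/23 ≈ -0.34783)
y(t, L) = 9 (y(t, L) = 3² = 9)
y(o, -33)/j - 2902 = 9/2329 - 2902 = -6758749/2329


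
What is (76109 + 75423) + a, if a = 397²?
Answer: 309141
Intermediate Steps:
a = 157609
(76109 + 75423) + a = (76109 + 75423) + 157609 = 151532 + 157609 = 309141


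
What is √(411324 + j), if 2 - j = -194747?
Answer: √606073 ≈ 778.51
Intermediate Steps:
j = 194749 (j = 2 - 1*(-194747) = 2 + 194747 = 194749)
√(411324 + j) = √(411324 + 194749) = √606073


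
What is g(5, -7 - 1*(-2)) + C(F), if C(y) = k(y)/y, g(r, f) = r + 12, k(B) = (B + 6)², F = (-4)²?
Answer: 189/4 ≈ 47.250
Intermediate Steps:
F = 16
k(B) = (6 + B)²
g(r, f) = 12 + r
C(y) = (6 + y)²/y
g(5, -7 - 1*(-2)) + C(F) = (12 + 5) + (6 + 16)²/16 = 17 + (1/16)*22² = 17 + (1/16)*484 = 17 + 121/4 = 189/4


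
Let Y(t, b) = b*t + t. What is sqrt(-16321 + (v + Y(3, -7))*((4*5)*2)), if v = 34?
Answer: I*sqrt(15681) ≈ 125.22*I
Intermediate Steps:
Y(t, b) = t + b*t
sqrt(-16321 + (v + Y(3, -7))*((4*5)*2)) = sqrt(-16321 + (34 + 3*(1 - 7))*((4*5)*2)) = sqrt(-16321 + (34 + 3*(-6))*(20*2)) = sqrt(-16321 + (34 - 18)*40) = sqrt(-16321 + 16*40) = sqrt(-16321 + 640) = sqrt(-15681) = I*sqrt(15681)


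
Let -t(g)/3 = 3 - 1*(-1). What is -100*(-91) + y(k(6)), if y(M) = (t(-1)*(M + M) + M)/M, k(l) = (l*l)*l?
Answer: 9077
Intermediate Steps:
k(l) = l**3 (k(l) = l**2*l = l**3)
t(g) = -12 (t(g) = -3*(3 - 1*(-1)) = -3*(3 + 1) = -3*4 = -12)
y(M) = -23 (y(M) = (-12*(M + M) + M)/M = (-24*M + M)/M = (-23*M)/M = -23)
-100*(-91) + y(k(6)) = -100*(-91) - 23 = 9100 - 23 = 9077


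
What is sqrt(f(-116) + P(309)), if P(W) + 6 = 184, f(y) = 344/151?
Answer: sqrt(4110522)/151 ≈ 13.427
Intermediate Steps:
f(y) = 344/151 (f(y) = 344*(1/151) = 344/151)
P(W) = 178 (P(W) = -6 + 184 = 178)
sqrt(f(-116) + P(309)) = sqrt(344/151 + 178) = sqrt(27222/151) = sqrt(4110522)/151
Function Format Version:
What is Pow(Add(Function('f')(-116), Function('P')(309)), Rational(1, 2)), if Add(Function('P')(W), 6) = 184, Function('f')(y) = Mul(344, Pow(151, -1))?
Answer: Mul(Rational(1, 151), Pow(4110522, Rational(1, 2))) ≈ 13.427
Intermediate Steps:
Function('f')(y) = Rational(344, 151) (Function('f')(y) = Mul(344, Rational(1, 151)) = Rational(344, 151))
Function('P')(W) = 178 (Function('P')(W) = Add(-6, 184) = 178)
Pow(Add(Function('f')(-116), Function('P')(309)), Rational(1, 2)) = Pow(Add(Rational(344, 151), 178), Rational(1, 2)) = Pow(Rational(27222, 151), Rational(1, 2)) = Mul(Rational(1, 151), Pow(4110522, Rational(1, 2)))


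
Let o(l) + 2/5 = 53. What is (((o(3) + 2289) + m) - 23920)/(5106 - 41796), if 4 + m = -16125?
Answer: 188537/183450 ≈ 1.0277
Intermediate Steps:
m = -16129 (m = -4 - 16125 = -16129)
o(l) = 263/5 (o(l) = -⅖ + 53 = 263/5)
(((o(3) + 2289) + m) - 23920)/(5106 - 41796) = (((263/5 + 2289) - 16129) - 23920)/(5106 - 41796) = ((11708/5 - 16129) - 23920)/(-36690) = (-68937/5 - 23920)*(-1/36690) = -188537/5*(-1/36690) = 188537/183450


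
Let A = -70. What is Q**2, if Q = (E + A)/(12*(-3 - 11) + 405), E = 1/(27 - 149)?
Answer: 8105409/92891044 ≈ 0.087257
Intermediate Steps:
E = -1/122 (E = 1/(-122) = -1/122 ≈ -0.0081967)
Q = -2847/9638 (Q = (-1/122 - 70)/(12*(-3 - 11) + 405) = -8541/(122*(12*(-14) + 405)) = -8541/(122*(-168 + 405)) = -8541/122/237 = -8541/122*1/237 = -2847/9638 ≈ -0.29539)
Q**2 = (-2847/9638)**2 = 8105409/92891044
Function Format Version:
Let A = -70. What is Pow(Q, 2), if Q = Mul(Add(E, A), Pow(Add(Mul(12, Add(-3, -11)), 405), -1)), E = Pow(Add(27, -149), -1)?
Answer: Rational(8105409, 92891044) ≈ 0.087257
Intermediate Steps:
E = Rational(-1, 122) (E = Pow(-122, -1) = Rational(-1, 122) ≈ -0.0081967)
Q = Rational(-2847, 9638) (Q = Mul(Add(Rational(-1, 122), -70), Pow(Add(Mul(12, Add(-3, -11)), 405), -1)) = Mul(Rational(-8541, 122), Pow(Add(Mul(12, -14), 405), -1)) = Mul(Rational(-8541, 122), Pow(Add(-168, 405), -1)) = Mul(Rational(-8541, 122), Pow(237, -1)) = Mul(Rational(-8541, 122), Rational(1, 237)) = Rational(-2847, 9638) ≈ -0.29539)
Pow(Q, 2) = Pow(Rational(-2847, 9638), 2) = Rational(8105409, 92891044)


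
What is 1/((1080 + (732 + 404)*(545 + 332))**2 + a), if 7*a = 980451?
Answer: 7/6962978063779 ≈ 1.0053e-12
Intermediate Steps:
a = 980451/7 (a = (1/7)*980451 = 980451/7 ≈ 1.4006e+5)
1/((1080 + (732 + 404)*(545 + 332))**2 + a) = 1/((1080 + (732 + 404)*(545 + 332))**2 + 980451/7) = 1/((1080 + 1136*877)**2 + 980451/7) = 1/((1080 + 996272)**2 + 980451/7) = 1/(997352**2 + 980451/7) = 1/(994711011904 + 980451/7) = 1/(6962978063779/7) = 7/6962978063779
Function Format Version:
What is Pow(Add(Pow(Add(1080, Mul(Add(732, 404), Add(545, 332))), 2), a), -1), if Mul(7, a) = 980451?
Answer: Rational(7, 6962978063779) ≈ 1.0053e-12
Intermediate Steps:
a = Rational(980451, 7) (a = Mul(Rational(1, 7), 980451) = Rational(980451, 7) ≈ 1.4006e+5)
Pow(Add(Pow(Add(1080, Mul(Add(732, 404), Add(545, 332))), 2), a), -1) = Pow(Add(Pow(Add(1080, Mul(Add(732, 404), Add(545, 332))), 2), Rational(980451, 7)), -1) = Pow(Add(Pow(Add(1080, Mul(1136, 877)), 2), Rational(980451, 7)), -1) = Pow(Add(Pow(Add(1080, 996272), 2), Rational(980451, 7)), -1) = Pow(Add(Pow(997352, 2), Rational(980451, 7)), -1) = Pow(Add(994711011904, Rational(980451, 7)), -1) = Pow(Rational(6962978063779, 7), -1) = Rational(7, 6962978063779)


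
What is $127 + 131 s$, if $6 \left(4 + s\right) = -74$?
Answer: $- \frac{6038}{3} \approx -2012.7$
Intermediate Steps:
$s = - \frac{49}{3}$ ($s = -4 + \frac{1}{6} \left(-74\right) = -4 - \frac{37}{3} = - \frac{49}{3} \approx -16.333$)
$127 + 131 s = 127 + 131 \left(- \frac{49}{3}\right) = 127 - \frac{6419}{3} = - \frac{6038}{3}$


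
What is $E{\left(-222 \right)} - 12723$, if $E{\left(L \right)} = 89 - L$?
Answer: $-12412$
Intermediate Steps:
$E{\left(-222 \right)} - 12723 = \left(89 - -222\right) - 12723 = \left(89 + 222\right) - 12723 = 311 - 12723 = -12412$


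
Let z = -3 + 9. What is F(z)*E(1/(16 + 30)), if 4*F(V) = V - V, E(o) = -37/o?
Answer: 0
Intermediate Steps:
z = 6
F(V) = 0 (F(V) = (V - V)/4 = (¼)*0 = 0)
F(z)*E(1/(16 + 30)) = 0*(-37/(1/(16 + 30))) = 0*(-37/(1/46)) = 0*(-37/1/46) = 0*(-37*46) = 0*(-1702) = 0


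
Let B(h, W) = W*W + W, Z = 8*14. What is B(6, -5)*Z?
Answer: 2240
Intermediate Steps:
Z = 112
B(h, W) = W + W² (B(h, W) = W² + W = W + W²)
B(6, -5)*Z = -5*(1 - 5)*112 = -5*(-4)*112 = 20*112 = 2240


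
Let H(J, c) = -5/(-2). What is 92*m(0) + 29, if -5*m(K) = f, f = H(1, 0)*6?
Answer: -247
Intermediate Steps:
H(J, c) = 5/2 (H(J, c) = -5*(-1/2) = 5/2)
f = 15 (f = (5/2)*6 = 15)
m(K) = -3 (m(K) = -1/5*15 = -3)
92*m(0) + 29 = 92*(-3) + 29 = -276 + 29 = -247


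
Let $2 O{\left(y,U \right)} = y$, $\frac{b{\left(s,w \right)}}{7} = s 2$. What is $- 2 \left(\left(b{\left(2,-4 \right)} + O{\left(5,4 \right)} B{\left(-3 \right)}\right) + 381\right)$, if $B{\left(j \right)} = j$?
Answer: $-803$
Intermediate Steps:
$b{\left(s,w \right)} = 14 s$ ($b{\left(s,w \right)} = 7 s 2 = 7 \cdot 2 s = 14 s$)
$O{\left(y,U \right)} = \frac{y}{2}$
$- 2 \left(\left(b{\left(2,-4 \right)} + O{\left(5,4 \right)} B{\left(-3 \right)}\right) + 381\right) = - 2 \left(\left(14 \cdot 2 + \frac{1}{2} \cdot 5 \left(-3\right)\right) + 381\right) = - 2 \left(\left(28 + \frac{5}{2} \left(-3\right)\right) + 381\right) = - 2 \left(\left(28 - \frac{15}{2}\right) + 381\right) = - 2 \left(\frac{41}{2} + 381\right) = \left(-2\right) \frac{803}{2} = -803$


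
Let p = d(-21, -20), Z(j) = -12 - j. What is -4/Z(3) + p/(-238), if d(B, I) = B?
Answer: 181/510 ≈ 0.35490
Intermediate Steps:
p = -21
-4/Z(3) + p/(-238) = -4/(-12 - 1*3) - 21/(-238) = -4/(-12 - 3) - 21*(-1/238) = -4/(-15) + 3/34 = -4*(-1/15) + 3/34 = 4/15 + 3/34 = 181/510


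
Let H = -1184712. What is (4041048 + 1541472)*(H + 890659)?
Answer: -1641556753560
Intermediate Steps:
(4041048 + 1541472)*(H + 890659) = (4041048 + 1541472)*(-1184712 + 890659) = 5582520*(-294053) = -1641556753560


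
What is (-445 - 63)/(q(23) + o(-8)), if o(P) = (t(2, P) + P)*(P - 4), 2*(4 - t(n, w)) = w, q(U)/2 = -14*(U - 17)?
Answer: 127/42 ≈ 3.0238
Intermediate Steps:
q(U) = 476 - 28*U (q(U) = 2*(-14*(U - 17)) = 2*(-14*(-17 + U)) = 2*(238 - 14*U) = 476 - 28*U)
t(n, w) = 4 - w/2
o(P) = (-4 + P)*(4 + P/2) (o(P) = ((4 - P/2) + P)*(P - 4) = (4 + P/2)*(-4 + P) = (-4 + P)*(4 + P/2))
(-445 - 63)/(q(23) + o(-8)) = (-445 - 63)/((476 - 28*23) + (-16 + (½)*(-8)² + 2*(-8))) = -508/((476 - 644) + (-16 + (½)*64 - 16)) = -508/(-168 + (-16 + 32 - 16)) = -508/(-168 + 0) = -508/(-168) = -508*(-1/168) = 127/42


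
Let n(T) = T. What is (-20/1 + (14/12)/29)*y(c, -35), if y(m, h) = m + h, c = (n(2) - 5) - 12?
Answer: 86825/87 ≈ 997.99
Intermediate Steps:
c = -15 (c = (2 - 5) - 12 = -3 - 12 = -15)
y(m, h) = h + m
(-20/1 + (14/12)/29)*y(c, -35) = (-20/1 + (14/12)/29)*(-35 - 15) = (-20*1 + (14*(1/12))*(1/29))*(-50) = (-20 + (7/6)*(1/29))*(-50) = (-20 + 7/174)*(-50) = -3473/174*(-50) = 86825/87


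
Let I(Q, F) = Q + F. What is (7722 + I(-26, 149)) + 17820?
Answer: 25665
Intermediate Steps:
I(Q, F) = F + Q
(7722 + I(-26, 149)) + 17820 = (7722 + (149 - 26)) + 17820 = (7722 + 123) + 17820 = 7845 + 17820 = 25665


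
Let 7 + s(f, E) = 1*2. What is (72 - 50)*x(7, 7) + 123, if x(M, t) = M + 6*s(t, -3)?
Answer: -383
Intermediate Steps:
s(f, E) = -5 (s(f, E) = -7 + 1*2 = -7 + 2 = -5)
x(M, t) = -30 + M (x(M, t) = M + 6*(-5) = M - 30 = -30 + M)
(72 - 50)*x(7, 7) + 123 = (72 - 50)*(-30 + 7) + 123 = 22*(-23) + 123 = -506 + 123 = -383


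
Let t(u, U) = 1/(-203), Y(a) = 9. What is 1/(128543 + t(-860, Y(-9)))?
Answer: 203/26094228 ≈ 7.7795e-6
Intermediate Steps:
t(u, U) = -1/203
1/(128543 + t(-860, Y(-9))) = 1/(128543 - 1/203) = 1/(26094228/203) = 203/26094228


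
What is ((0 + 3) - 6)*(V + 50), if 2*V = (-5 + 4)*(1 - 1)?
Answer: -150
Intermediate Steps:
V = 0 (V = ((-5 + 4)*(1 - 1))/2 = (-1*0)/2 = (½)*0 = 0)
((0 + 3) - 6)*(V + 50) = ((0 + 3) - 6)*(0 + 50) = (3 - 6)*50 = -3*50 = -150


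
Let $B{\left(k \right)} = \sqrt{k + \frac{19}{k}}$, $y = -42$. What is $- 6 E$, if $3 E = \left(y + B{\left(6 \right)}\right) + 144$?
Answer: $-204 - \frac{\sqrt{330}}{3} \approx -210.06$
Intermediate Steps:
$E = 34 + \frac{\sqrt{330}}{18}$ ($E = \frac{\left(-42 + \sqrt{6 + \frac{19}{6}}\right) + 144}{3} = \frac{\left(-42 + \sqrt{\frac{55}{6}}\right) + 144}{3} = \frac{\left(-42 + \frac{\sqrt{330}}{6}\right) + 144}{3} = \frac{102 + \frac{\sqrt{330}}{6}}{3} = 34 + \frac{\sqrt{330}}{18} \approx 35.009$)
$- 6 E = - 6 \left(34 + \frac{\sqrt{330}}{18}\right) = -204 - \frac{\sqrt{330}}{3}$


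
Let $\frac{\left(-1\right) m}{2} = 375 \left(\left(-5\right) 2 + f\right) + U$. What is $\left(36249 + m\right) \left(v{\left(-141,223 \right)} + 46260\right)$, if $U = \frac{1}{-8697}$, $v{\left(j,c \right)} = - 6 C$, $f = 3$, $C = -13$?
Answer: $\frac{5574720970030}{2899} \approx 1.923 \cdot 10^{9}$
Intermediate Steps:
$v{\left(j,c \right)} = 78$ ($v{\left(j,c \right)} = \left(-6\right) \left(-13\right) = 78$)
$U = - \frac{1}{8697} \approx -0.00011498$
$m = \frac{45659252}{8697}$ ($m = - 2 \left(375 \left(\left(-5\right) 2 + 3\right) - \frac{1}{8697}\right) = - 2 \left(375 \left(-10 + 3\right) - \frac{1}{8697}\right) = - 2 \left(375 \left(-7\right) - \frac{1}{8697}\right) = - 2 \left(-2625 - \frac{1}{8697}\right) = \left(-2\right) \left(- \frac{22829626}{8697}\right) = \frac{45659252}{8697} \approx 5250.0$)
$\left(36249 + m\right) \left(v{\left(-141,223 \right)} + 46260\right) = \left(36249 + \frac{45659252}{8697}\right) \left(78 + 46260\right) = \frac{360916805}{8697} \cdot 46338 = \frac{5574720970030}{2899}$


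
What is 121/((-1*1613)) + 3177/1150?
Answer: 4985351/1854950 ≈ 2.6876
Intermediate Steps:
121/((-1*1613)) + 3177/1150 = 121/(-1613) + 3177*(1/1150) = 121*(-1/1613) + 3177/1150 = -121/1613 + 3177/1150 = 4985351/1854950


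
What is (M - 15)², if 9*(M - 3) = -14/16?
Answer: 758641/5184 ≈ 146.34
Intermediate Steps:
M = 209/72 (M = 3 + (-14/16)/9 = 3 + (-14*1/16)/9 = 3 + (⅑)*(-7/8) = 3 - 7/72 = 209/72 ≈ 2.9028)
(M - 15)² = (209/72 - 15)² = (-871/72)² = 758641/5184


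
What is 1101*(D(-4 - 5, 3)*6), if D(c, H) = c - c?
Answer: 0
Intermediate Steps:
D(c, H) = 0
1101*(D(-4 - 5, 3)*6) = 1101*(0*6) = 1101*0 = 0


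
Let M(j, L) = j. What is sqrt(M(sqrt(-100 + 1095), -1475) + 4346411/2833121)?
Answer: sqrt(12313908278731 + 8026574600641*sqrt(995))/2833121 ≈ 5.7513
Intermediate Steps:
sqrt(M(sqrt(-100 + 1095), -1475) + 4346411/2833121) = sqrt(sqrt(-100 + 1095) + 4346411/2833121) = sqrt(sqrt(995) + 4346411*(1/2833121)) = sqrt(sqrt(995) + 4346411/2833121) = sqrt(4346411/2833121 + sqrt(995))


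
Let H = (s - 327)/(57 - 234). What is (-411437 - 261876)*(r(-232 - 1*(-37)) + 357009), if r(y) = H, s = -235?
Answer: -42547426146515/177 ≈ -2.4038e+11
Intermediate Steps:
H = 562/177 (H = (-235 - 327)/(57 - 234) = -562/(-177) = -562*(-1/177) = 562/177 ≈ 3.1751)
r(y) = 562/177
(-411437 - 261876)*(r(-232 - 1*(-37)) + 357009) = (-411437 - 261876)*(562/177 + 357009) = -673313*63191155/177 = -42547426146515/177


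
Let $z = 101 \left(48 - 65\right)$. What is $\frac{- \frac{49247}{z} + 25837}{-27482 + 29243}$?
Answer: $\frac{14803792}{1007879} \approx 14.688$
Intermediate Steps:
$z = -1717$ ($z = 101 \left(-17\right) = -1717$)
$\frac{- \frac{49247}{z} + 25837}{-27482 + 29243} = \frac{- \frac{49247}{-1717} + 25837}{-27482 + 29243} = \frac{\left(-49247\right) \left(- \frac{1}{1717}\right) + 25837}{1761} = \left(\frac{49247}{1717} + 25837\right) \frac{1}{1761} = \frac{44411376}{1717} \cdot \frac{1}{1761} = \frac{14803792}{1007879}$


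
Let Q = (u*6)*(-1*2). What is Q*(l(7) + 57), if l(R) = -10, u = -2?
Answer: 1128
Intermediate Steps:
Q = 24 (Q = (-2*6)*(-1*2) = -12*(-2) = 24)
Q*(l(7) + 57) = 24*(-10 + 57) = 24*47 = 1128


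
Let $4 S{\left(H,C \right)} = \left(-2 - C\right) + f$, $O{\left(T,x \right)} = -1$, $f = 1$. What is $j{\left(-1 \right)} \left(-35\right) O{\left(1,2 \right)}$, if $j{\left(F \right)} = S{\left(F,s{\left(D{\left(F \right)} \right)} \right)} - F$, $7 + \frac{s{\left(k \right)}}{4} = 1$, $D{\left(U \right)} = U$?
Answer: $\frac{945}{4} \approx 236.25$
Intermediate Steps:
$s{\left(k \right)} = -24$ ($s{\left(k \right)} = -28 + 4 \cdot 1 = -28 + 4 = -24$)
$S{\left(H,C \right)} = - \frac{1}{4} - \frac{C}{4}$ ($S{\left(H,C \right)} = \frac{\left(-2 - C\right) + 1}{4} = \frac{-1 - C}{4} = - \frac{1}{4} - \frac{C}{4}$)
$j{\left(F \right)} = \frac{23}{4} - F$ ($j{\left(F \right)} = \left(- \frac{1}{4} - -6\right) - F = \left(- \frac{1}{4} + 6\right) - F = \frac{23}{4} - F$)
$j{\left(-1 \right)} \left(-35\right) O{\left(1,2 \right)} = \left(\frac{23}{4} - -1\right) \left(-35\right) \left(-1\right) = \left(\frac{23}{4} + 1\right) \left(-35\right) \left(-1\right) = \frac{27}{4} \left(-35\right) \left(-1\right) = \left(- \frac{945}{4}\right) \left(-1\right) = \frac{945}{4}$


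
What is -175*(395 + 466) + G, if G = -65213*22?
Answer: -1585361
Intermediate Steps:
G = -1434686
-175*(395 + 466) + G = -175*(395 + 466) - 1434686 = -175*861 - 1434686 = -150675 - 1434686 = -1585361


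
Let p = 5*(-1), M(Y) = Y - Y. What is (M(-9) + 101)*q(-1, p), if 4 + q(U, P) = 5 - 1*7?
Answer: -606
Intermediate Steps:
M(Y) = 0
p = -5
q(U, P) = -6 (q(U, P) = -4 + (5 - 1*7) = -4 + (5 - 7) = -4 - 2 = -6)
(M(-9) + 101)*q(-1, p) = (0 + 101)*(-6) = 101*(-6) = -606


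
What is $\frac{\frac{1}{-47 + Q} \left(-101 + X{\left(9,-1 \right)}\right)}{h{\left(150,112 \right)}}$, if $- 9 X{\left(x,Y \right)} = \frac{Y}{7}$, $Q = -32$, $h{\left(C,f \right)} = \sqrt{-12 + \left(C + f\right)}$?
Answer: $\frac{3181 \sqrt{10}}{124425} \approx 0.080846$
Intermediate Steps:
$h{\left(C,f \right)} = \sqrt{-12 + C + f}$
$X{\left(x,Y \right)} = - \frac{Y}{63}$ ($X{\left(x,Y \right)} = - \frac{Y \frac{1}{7}}{9} = - \frac{\frac{1}{7} Y}{9} = - \frac{Y}{63}$)
$\frac{\frac{1}{-47 + Q} \left(-101 + X{\left(9,-1 \right)}\right)}{h{\left(150,112 \right)}} = \frac{\frac{1}{-47 - 32} \left(-101 - - \frac{1}{63}\right)}{\sqrt{-12 + 150 + 112}} = \frac{\frac{1}{-79} \left(-101 + \frac{1}{63}\right)}{\sqrt{250}} = \frac{\left(- \frac{1}{79}\right) \left(- \frac{6362}{63}\right)}{5 \sqrt{10}} = \frac{6362 \frac{\sqrt{10}}{50}}{4977} = \frac{3181 \sqrt{10}}{124425}$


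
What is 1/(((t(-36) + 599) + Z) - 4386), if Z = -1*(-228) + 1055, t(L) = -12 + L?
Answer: -1/2552 ≈ -0.00039185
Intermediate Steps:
Z = 1283 (Z = 228 + 1055 = 1283)
1/(((t(-36) + 599) + Z) - 4386) = 1/((((-12 - 36) + 599) + 1283) - 4386) = 1/(((-48 + 599) + 1283) - 4386) = 1/((551 + 1283) - 4386) = 1/(1834 - 4386) = 1/(-2552) = -1/2552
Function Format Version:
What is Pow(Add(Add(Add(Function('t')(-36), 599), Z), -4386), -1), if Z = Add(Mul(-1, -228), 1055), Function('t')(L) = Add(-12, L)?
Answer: Rational(-1, 2552) ≈ -0.00039185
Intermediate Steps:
Z = 1283 (Z = Add(228, 1055) = 1283)
Pow(Add(Add(Add(Function('t')(-36), 599), Z), -4386), -1) = Pow(Add(Add(Add(Add(-12, -36), 599), 1283), -4386), -1) = Pow(Add(Add(Add(-48, 599), 1283), -4386), -1) = Pow(Add(Add(551, 1283), -4386), -1) = Pow(Add(1834, -4386), -1) = Pow(-2552, -1) = Rational(-1, 2552)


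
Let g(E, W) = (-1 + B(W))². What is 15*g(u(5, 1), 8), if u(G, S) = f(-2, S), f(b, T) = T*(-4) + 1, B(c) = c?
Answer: 735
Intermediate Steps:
f(b, T) = 1 - 4*T (f(b, T) = -4*T + 1 = 1 - 4*T)
u(G, S) = 1 - 4*S
g(E, W) = (-1 + W)²
15*g(u(5, 1), 8) = 15*(-1 + 8)² = 15*7² = 15*49 = 735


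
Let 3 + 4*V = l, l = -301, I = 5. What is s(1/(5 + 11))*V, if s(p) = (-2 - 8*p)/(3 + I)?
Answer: 95/4 ≈ 23.750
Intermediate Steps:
s(p) = -¼ - p (s(p) = (-2 - 8*p)/(3 + 5) = (-2 - 8*p)/8 = (-2 - 8*p)*(⅛) = -¼ - p)
V = -76 (V = -¾ + (¼)*(-301) = -¾ - 301/4 = -76)
s(1/(5 + 11))*V = (-¼ - 1/(5 + 11))*(-76) = (-¼ - 1/16)*(-76) = -5/16*(-76) = 95/4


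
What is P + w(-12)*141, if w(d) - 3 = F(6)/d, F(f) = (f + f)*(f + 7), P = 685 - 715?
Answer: -1440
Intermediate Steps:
P = -30
F(f) = 2*f*(7 + f) (F(f) = (2*f)*(7 + f) = 2*f*(7 + f))
w(d) = 3 + 156/d (w(d) = 3 + (2*6*(7 + 6))/d = 3 + (2*6*13)/d = 3 + 156/d)
P + w(-12)*141 = -30 + (3 + 156/(-12))*141 = -30 + (3 + 156*(-1/12))*141 = -30 + (3 - 13)*141 = -30 - 10*141 = -30 - 1410 = -1440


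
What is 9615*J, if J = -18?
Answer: -173070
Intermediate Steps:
9615*J = 9615*(-18) = -173070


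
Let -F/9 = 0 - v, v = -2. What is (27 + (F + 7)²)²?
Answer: 21904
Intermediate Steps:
F = -18 (F = -9*(0 - 1*(-2)) = -9*(0 + 2) = -9*2 = -18)
(27 + (F + 7)²)² = (27 + (-18 + 7)²)² = (27 + (-11)²)² = (27 + 121)² = 148² = 21904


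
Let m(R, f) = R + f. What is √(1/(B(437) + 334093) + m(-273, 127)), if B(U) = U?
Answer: I*√201714895270/37170 ≈ 12.083*I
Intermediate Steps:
√(1/(B(437) + 334093) + m(-273, 127)) = √(1/(437 + 334093) + (-273 + 127)) = √(1/334530 - 146) = √(-48841379/334530) = I*√201714895270/37170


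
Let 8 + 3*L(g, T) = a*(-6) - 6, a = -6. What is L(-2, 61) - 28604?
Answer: -85790/3 ≈ -28597.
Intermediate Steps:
L(g, T) = 22/3 (L(g, T) = -8/3 + (-6*(-6) - 6)/3 = -8/3 + (36 - 6)/3 = -8/3 + (⅓)*30 = -8/3 + 10 = 22/3)
L(-2, 61) - 28604 = 22/3 - 28604 = -85790/3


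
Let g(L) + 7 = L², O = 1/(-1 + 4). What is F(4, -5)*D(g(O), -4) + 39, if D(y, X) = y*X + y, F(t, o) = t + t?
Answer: 613/3 ≈ 204.33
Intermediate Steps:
F(t, o) = 2*t
O = ⅓ (O = 1/3 = ⅓ ≈ 0.33333)
g(L) = -7 + L²
D(y, X) = y + X*y (D(y, X) = X*y + y = y + X*y)
F(4, -5)*D(g(O), -4) + 39 = (2*4)*((-7 + (⅓)²)*(1 - 4)) + 39 = 8*((-7 + ⅑)*(-3)) + 39 = 8*(-62/9*(-3)) + 39 = 8*(62/3) + 39 = 496/3 + 39 = 613/3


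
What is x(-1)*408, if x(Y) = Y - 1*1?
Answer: -816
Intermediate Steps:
x(Y) = -1 + Y (x(Y) = Y - 1 = -1 + Y)
x(-1)*408 = (-1 - 1)*408 = -2*408 = -816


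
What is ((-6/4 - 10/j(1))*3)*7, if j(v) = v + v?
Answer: -273/2 ≈ -136.50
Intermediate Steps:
j(v) = 2*v
((-6/4 - 10/j(1))*3)*7 = ((-6/4 - 10/(2*1))*3)*7 = ((-6*¼ - 10/2)*3)*7 = ((-3/2 - 10*½)*3)*7 = ((-3/2 - 5)*3)*7 = -13/2*3*7 = -39/2*7 = -273/2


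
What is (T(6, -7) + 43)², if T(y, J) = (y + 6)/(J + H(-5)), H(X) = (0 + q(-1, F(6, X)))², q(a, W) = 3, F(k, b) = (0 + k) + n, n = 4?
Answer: 2401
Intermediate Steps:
F(k, b) = 4 + k (F(k, b) = (0 + k) + 4 = k + 4 = 4 + k)
H(X) = 9 (H(X) = (0 + 3)² = 3² = 9)
T(y, J) = (6 + y)/(9 + J) (T(y, J) = (y + 6)/(J + 9) = (6 + y)/(9 + J))
(T(6, -7) + 43)² = ((6 + 6)/(9 - 7) + 43)² = (12/2 + 43)² = ((½)*12 + 43)² = (6 + 43)² = 49² = 2401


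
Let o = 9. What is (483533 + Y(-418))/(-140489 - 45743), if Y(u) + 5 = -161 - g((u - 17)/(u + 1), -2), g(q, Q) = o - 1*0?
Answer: -241679/93116 ≈ -2.5955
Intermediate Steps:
g(q, Q) = 9 (g(q, Q) = 9 - 1*0 = 9 + 0 = 9)
Y(u) = -175 (Y(u) = -5 + (-161 - 1*9) = -5 + (-161 - 9) = -5 - 170 = -175)
(483533 + Y(-418))/(-140489 - 45743) = (483533 - 175)/(-140489 - 45743) = 483358/(-186232) = 483358*(-1/186232) = -241679/93116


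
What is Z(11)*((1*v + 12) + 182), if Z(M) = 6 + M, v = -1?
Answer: 3281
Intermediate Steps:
Z(11)*((1*v + 12) + 182) = (6 + 11)*((1*(-1) + 12) + 182) = 17*((-1 + 12) + 182) = 17*(11 + 182) = 17*193 = 3281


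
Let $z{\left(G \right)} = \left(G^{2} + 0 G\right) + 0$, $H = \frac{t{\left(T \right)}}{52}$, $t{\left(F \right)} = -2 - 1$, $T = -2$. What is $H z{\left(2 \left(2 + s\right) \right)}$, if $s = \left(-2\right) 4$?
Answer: $- \frac{108}{13} \approx -8.3077$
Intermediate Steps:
$t{\left(F \right)} = -3$
$s = -8$
$H = - \frac{3}{52} \approx -0.057692$
$z{\left(G \right)} = G^{2}$ ($z{\left(G \right)} = \left(G^{2} + 0\right) + 0 = G^{2} + 0 = G^{2}$)
$H z{\left(2 \left(2 + s\right) \right)} = - \frac{3 \left(2 \left(2 - 8\right)\right)^{2}}{52} = - \frac{3 \left(2 \left(-6\right)\right)^{2}}{52} = - \frac{3 \left(-12\right)^{2}}{52} = \left(- \frac{3}{52}\right) 144 = - \frac{108}{13}$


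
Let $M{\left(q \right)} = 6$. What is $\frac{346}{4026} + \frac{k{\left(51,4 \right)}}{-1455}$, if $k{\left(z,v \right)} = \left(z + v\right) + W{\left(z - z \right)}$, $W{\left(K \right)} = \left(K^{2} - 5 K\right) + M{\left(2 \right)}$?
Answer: $\frac{42974}{976305} \approx 0.044017$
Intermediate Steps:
$W{\left(K \right)} = 6 + K^{2} - 5 K$ ($W{\left(K \right)} = \left(K^{2} - 5 K\right) + 6 = 6 + K^{2} - 5 K$)
$k{\left(z,v \right)} = 6 + v + z$ ($k{\left(z,v \right)} = \left(z + v\right) + \left(6 + \left(z - z\right)^{2} - 5 \left(z - z\right)\right) = \left(v + z\right) + \left(6 + 0^{2} - 0\right) = \left(v + z\right) + \left(6 + 0 + 0\right) = \left(v + z\right) + 6 = 6 + v + z$)
$\frac{346}{4026} + \frac{k{\left(51,4 \right)}}{-1455} = \frac{346}{4026} + \frac{6 + 4 + 51}{-1455} = 346 \cdot \frac{1}{4026} + 61 \left(- \frac{1}{1455}\right) = \frac{173}{2013} - \frac{61}{1455} = \frac{42974}{976305}$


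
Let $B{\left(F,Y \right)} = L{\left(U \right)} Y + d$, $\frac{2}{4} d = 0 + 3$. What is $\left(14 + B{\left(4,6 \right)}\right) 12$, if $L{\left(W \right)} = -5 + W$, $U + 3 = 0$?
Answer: $-336$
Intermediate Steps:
$U = -3$ ($U = -3 + 0 = -3$)
$d = 6$ ($d = 2 \left(0 + 3\right) = 2 \cdot 3 = 6$)
$B{\left(F,Y \right)} = 6 - 8 Y$ ($B{\left(F,Y \right)} = \left(-5 - 3\right) Y + 6 = - 8 Y + 6 = 6 - 8 Y$)
$\left(14 + B{\left(4,6 \right)}\right) 12 = \left(14 + \left(6 - 48\right)\right) 12 = \left(14 - 42\right) 12 = \left(-28\right) 12 = -336$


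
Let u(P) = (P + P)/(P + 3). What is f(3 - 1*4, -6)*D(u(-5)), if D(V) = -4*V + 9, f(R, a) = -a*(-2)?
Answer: 132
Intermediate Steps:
u(P) = 2*P/(3 + P) (u(P) = (2*P)/(3 + P) = 2*P/(3 + P))
f(R, a) = 2*a
D(V) = 9 - 4*V
f(3 - 1*4, -6)*D(u(-5)) = (2*(-6))*(9 - 8*(-5)/(3 - 5)) = -12*(9 - 8*(-5)/(-2)) = -12*(9 - 8*(-5)*(-1)/2) = -12*(9 - 4*5) = -12*(9 - 20) = -12*(-11) = 132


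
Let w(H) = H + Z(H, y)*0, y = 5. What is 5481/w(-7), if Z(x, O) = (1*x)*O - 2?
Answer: -783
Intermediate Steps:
Z(x, O) = -2 + O*x (Z(x, O) = x*O - 2 = O*x - 2 = -2 + O*x)
w(H) = H (w(H) = H + (-2 + 5*H)*0 = H + 0 = H)
5481/w(-7) = 5481/(-7) = 5481*(-⅐) = -783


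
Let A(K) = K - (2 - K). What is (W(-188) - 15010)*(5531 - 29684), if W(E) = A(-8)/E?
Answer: 34078216443/94 ≈ 3.6253e+8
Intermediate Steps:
A(K) = -2 + 2*K (A(K) = K + (-2 + K) = -2 + 2*K)
W(E) = -18/E (W(E) = (-2 + 2*(-8))/E = (-2 - 16)/E = -18/E)
(W(-188) - 15010)*(5531 - 29684) = (-18/(-188) - 15010)*(5531 - 29684) = (-18*(-1/188) - 15010)*(-24153) = (9/94 - 15010)*(-24153) = -1410931/94*(-24153) = 34078216443/94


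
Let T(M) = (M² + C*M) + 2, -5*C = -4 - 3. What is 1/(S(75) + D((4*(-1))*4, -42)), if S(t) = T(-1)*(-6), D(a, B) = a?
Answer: -5/128 ≈ -0.039063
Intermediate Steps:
C = 7/5 (C = -(-4 - 3)/5 = -⅕*(-7) = 7/5 ≈ 1.4000)
T(M) = 2 + M² + 7*M/5 (T(M) = (M² + 7*M/5) + 2 = 2 + M² + 7*M/5)
S(t) = -48/5 (S(t) = (2 + (-1)² + (7/5)*(-1))*(-6) = (2 + 1 - 7/5)*(-6) = (8/5)*(-6) = -48/5)
1/(S(75) + D((4*(-1))*4, -42)) = 1/(-48/5 + (4*(-1))*4) = 1/(-48/5 - 4*4) = 1/(-48/5 - 16) = 1/(-128/5) = -5/128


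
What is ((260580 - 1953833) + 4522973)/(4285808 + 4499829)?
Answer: 2829720/8785637 ≈ 0.32208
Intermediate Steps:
((260580 - 1953833) + 4522973)/(4285808 + 4499829) = (-1693253 + 4522973)/8785637 = 2829720*(1/8785637) = 2829720/8785637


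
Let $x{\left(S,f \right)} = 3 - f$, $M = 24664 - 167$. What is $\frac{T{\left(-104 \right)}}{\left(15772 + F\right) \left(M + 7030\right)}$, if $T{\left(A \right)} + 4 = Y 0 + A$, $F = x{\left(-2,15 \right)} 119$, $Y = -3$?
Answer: $- \frac{3}{12561758} \approx -2.3882 \cdot 10^{-7}$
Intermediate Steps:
$M = 24497$
$F = -1428$ ($F = \left(3 - 15\right) 119 = \left(-12\right) 119 = -1428$)
$T{\left(A \right)} = -4 + A$ ($T{\left(A \right)} = -4 + \left(\left(-3\right) 0 + A\right) = -4 + \left(0 + A\right) = -4 + A$)
$\frac{T{\left(-104 \right)}}{\left(15772 + F\right) \left(M + 7030\right)} = \frac{-4 - 104}{\left(15772 - 1428\right) \left(24497 + 7030\right)} = - \frac{108}{14344 \cdot 31527} = - \frac{108}{452223288} = \left(-108\right) \frac{1}{452223288} = - \frac{3}{12561758}$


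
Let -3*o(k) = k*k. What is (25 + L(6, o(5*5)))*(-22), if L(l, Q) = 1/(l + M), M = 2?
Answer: -2211/4 ≈ -552.75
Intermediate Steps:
o(k) = -k**2/3 (o(k) = -k*k/3 = -k**2/3)
L(l, Q) = 1/(2 + l) (L(l, Q) = 1/(l + 2) = 1/(2 + l))
(25 + L(6, o(5*5)))*(-22) = (25 + 1/(2 + 6))*(-22) = (25 + 1/8)*(-22) = (201/8)*(-22) = -2211/4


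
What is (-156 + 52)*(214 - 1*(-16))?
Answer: -23920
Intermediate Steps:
(-156 + 52)*(214 - 1*(-16)) = -104*(214 + 16) = -104*230 = -23920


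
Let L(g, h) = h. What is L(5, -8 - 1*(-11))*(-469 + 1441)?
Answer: 2916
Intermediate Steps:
L(5, -8 - 1*(-11))*(-469 + 1441) = (-8 - 1*(-11))*(-469 + 1441) = (-8 + 11)*972 = 3*972 = 2916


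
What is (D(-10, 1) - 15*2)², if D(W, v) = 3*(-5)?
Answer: 2025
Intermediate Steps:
D(W, v) = -15
(D(-10, 1) - 15*2)² = (-15 - 15*2)² = (-15 - 30)² = (-45)² = 2025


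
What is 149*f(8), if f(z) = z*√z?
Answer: 2384*√2 ≈ 3371.5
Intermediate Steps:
f(z) = z^(3/2)
149*f(8) = 149*8^(3/2) = 149*(16*√2) = 2384*√2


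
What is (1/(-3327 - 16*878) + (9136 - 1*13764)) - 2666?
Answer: -126733251/17375 ≈ -7294.0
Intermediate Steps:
(1/(-3327 - 16*878) + (9136 - 1*13764)) - 2666 = (1/(-3327 - 14048) + (9136 - 13764)) - 2666 = (1/(-17375) - 4628) - 2666 = (-1/17375 - 4628) - 2666 = -80411501/17375 - 2666 = -126733251/17375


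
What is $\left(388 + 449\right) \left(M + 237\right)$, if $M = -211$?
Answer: $21762$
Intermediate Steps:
$\left(388 + 449\right) \left(M + 237\right) = \left(388 + 449\right) \left(-211 + 237\right) = 837 \cdot 26 = 21762$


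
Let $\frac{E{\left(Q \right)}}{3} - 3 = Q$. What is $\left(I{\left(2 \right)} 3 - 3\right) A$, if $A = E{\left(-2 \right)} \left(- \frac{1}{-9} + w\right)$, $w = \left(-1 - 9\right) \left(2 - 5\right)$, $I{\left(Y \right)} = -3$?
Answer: $-1084$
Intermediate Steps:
$E{\left(Q \right)} = 9 + 3 Q$
$w = 30$ ($w = \left(-1 - 9\right) \left(-3\right) = \left(-10\right) \left(-3\right) = 30$)
$A = \frac{271}{3}$ ($A = \left(9 + 3 \left(-2\right)\right) \left(- \frac{1}{-9} + 30\right) = \left(9 - 6\right) \left(\left(-1\right) \left(- \frac{1}{9}\right) + 30\right) = 3 \left(\frac{1}{9} + 30\right) = 3 \cdot \frac{271}{9} = \frac{271}{3} \approx 90.333$)
$\left(I{\left(2 \right)} 3 - 3\right) A = \left(\left(-3\right) 3 - 3\right) \frac{271}{3} = \left(-9 - 3\right) \frac{271}{3} = \left(-12\right) \frac{271}{3} = -1084$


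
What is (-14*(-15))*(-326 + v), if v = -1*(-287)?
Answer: -8190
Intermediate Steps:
v = 287
(-14*(-15))*(-326 + v) = (-14*(-15))*(-326 + 287) = 210*(-39) = -8190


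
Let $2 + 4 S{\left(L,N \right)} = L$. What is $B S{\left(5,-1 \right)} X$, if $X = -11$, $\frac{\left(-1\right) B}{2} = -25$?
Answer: $- \frac{825}{2} \approx -412.5$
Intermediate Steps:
$B = 50$ ($B = \left(-2\right) \left(-25\right) = 50$)
$S{\left(L,N \right)} = - \frac{1}{2} + \frac{L}{4}$
$B S{\left(5,-1 \right)} X = 50 \left(- \frac{1}{2} + \frac{1}{4} \cdot 5\right) \left(-11\right) = 50 \left(- \frac{1}{2} + \frac{5}{4}\right) \left(-11\right) = 50 \cdot \frac{3}{4} \left(-11\right) = \frac{75}{2} \left(-11\right) = - \frac{825}{2}$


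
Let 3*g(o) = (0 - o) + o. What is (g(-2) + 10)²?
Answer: 100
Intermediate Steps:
g(o) = 0 (g(o) = ((0 - o) + o)/3 = (-o + o)/3 = (⅓)*0 = 0)
(g(-2) + 10)² = (0 + 10)² = 10² = 100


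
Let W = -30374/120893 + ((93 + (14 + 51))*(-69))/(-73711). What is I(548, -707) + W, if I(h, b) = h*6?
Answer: 29298920296396/8911143923 ≈ 3287.9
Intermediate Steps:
I(h, b) = 6*h
W = -920922428/8911143923 (W = -30374*1/120893 + ((93 + 65)*(-69))*(-1/73711) = -30374/120893 + (158*(-69))*(-1/73711) = -30374/120893 - 10902*(-1/73711) = -30374/120893 + 10902/73711 = -920922428/8911143923 ≈ -0.10335)
I(548, -707) + W = 6*548 - 920922428/8911143923 = 3288 - 920922428/8911143923 = 29298920296396/8911143923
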